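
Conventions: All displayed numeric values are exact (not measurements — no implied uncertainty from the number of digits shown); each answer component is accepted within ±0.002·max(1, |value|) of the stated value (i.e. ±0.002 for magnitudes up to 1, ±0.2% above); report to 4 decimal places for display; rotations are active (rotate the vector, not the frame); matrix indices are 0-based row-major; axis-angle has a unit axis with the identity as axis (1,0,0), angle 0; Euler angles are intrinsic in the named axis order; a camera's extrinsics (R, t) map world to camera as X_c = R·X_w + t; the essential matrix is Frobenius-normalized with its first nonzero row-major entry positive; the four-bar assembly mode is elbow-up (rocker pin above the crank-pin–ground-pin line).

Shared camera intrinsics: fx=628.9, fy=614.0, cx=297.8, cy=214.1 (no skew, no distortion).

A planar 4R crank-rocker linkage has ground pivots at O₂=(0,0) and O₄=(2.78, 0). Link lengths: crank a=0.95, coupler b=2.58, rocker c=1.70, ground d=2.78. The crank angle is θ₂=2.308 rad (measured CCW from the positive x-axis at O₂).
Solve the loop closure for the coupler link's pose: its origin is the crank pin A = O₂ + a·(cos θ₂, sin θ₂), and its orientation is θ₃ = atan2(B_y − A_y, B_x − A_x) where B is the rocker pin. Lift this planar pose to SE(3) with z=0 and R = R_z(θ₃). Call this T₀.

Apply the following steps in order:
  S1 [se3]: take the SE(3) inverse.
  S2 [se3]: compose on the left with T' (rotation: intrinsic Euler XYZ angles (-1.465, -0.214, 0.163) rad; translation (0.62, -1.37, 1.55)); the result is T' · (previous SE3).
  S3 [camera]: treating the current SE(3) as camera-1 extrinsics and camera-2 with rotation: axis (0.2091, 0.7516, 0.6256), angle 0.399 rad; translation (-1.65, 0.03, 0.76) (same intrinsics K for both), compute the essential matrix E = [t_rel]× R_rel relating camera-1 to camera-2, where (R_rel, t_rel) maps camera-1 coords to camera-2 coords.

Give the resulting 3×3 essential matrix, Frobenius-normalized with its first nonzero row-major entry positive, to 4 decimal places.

matrix = [0.3010 -0.2211 -0.3731; -0.1254 -0.6059 -0.1373; 0.4259 0.2023 -0.3118]

source (fourbar_fk): coupler pose = R=[0.9610 -0.2766 0.0000; 0.2766 0.9610 0.0000; 0.0000 0.0000 1.0000], t=(-0.6386, 0.7033, 0.0000)
after S1 (invert_se3): R=[0.9610 0.2766 0.0000; -0.2766 0.9610 0.0000; 0.0000 0.0000 1.0000], t=(0.4192, -0.8525, 0.0000)
after S2 (compose_se3): R=[0.9705 0.1143 -0.2124; 0.1974 0.1296 0.9717; 0.1386 -0.9850 0.1032], t=(1.1594, -1.3351, 2.3313)
after S3 (essential): [0.3010 -0.2211 -0.3731; -0.1254 -0.6059 -0.1373; 0.4259 0.2023 -0.3118]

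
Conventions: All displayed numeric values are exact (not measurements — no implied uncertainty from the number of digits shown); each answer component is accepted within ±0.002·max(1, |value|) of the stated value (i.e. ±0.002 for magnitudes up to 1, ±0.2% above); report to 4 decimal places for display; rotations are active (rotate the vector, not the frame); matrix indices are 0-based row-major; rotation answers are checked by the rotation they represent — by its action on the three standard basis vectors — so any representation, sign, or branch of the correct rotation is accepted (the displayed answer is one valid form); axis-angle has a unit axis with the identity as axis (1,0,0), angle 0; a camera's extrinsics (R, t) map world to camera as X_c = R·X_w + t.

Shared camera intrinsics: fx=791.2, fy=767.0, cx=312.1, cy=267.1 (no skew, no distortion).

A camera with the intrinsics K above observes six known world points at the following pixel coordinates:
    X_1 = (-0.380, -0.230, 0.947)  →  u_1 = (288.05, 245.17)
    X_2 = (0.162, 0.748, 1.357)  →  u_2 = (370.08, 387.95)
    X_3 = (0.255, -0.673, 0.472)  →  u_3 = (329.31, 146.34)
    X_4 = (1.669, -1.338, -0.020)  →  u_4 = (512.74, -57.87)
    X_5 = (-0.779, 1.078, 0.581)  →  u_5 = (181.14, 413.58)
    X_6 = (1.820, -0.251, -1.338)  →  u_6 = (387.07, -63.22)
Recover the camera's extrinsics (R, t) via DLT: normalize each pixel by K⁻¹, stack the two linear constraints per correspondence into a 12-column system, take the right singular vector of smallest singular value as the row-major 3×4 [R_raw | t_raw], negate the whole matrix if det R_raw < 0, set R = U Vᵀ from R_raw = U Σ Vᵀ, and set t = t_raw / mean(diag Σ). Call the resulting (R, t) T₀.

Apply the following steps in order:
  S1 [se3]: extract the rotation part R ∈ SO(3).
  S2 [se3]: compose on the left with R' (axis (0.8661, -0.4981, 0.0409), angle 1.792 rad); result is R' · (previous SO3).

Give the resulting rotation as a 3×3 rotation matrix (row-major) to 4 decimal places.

source (pnp_recover): camera pose = R=[0.8009 -0.1167 0.5873; -0.1007 0.9406 0.3242; -0.5903 -0.3187 0.7416], t=(-0.4500, -0.2900, 4.6401)
after S1 (rot_of_se3): [0.8009 -0.1167 0.5873; -0.1007 0.9406 0.3242; -0.5903 -0.3187 0.7416]
after S2 (compose_so3): [0.8753 -0.4724 -0.1034; 0.1157 0.4123 -0.9037; 0.4695 0.7790 0.4156]

rotation (matrix) = ((0.8753, -0.4724, -0.1034), (0.1157, 0.4123, -0.9037), (0.4695, 0.7790, 0.4156))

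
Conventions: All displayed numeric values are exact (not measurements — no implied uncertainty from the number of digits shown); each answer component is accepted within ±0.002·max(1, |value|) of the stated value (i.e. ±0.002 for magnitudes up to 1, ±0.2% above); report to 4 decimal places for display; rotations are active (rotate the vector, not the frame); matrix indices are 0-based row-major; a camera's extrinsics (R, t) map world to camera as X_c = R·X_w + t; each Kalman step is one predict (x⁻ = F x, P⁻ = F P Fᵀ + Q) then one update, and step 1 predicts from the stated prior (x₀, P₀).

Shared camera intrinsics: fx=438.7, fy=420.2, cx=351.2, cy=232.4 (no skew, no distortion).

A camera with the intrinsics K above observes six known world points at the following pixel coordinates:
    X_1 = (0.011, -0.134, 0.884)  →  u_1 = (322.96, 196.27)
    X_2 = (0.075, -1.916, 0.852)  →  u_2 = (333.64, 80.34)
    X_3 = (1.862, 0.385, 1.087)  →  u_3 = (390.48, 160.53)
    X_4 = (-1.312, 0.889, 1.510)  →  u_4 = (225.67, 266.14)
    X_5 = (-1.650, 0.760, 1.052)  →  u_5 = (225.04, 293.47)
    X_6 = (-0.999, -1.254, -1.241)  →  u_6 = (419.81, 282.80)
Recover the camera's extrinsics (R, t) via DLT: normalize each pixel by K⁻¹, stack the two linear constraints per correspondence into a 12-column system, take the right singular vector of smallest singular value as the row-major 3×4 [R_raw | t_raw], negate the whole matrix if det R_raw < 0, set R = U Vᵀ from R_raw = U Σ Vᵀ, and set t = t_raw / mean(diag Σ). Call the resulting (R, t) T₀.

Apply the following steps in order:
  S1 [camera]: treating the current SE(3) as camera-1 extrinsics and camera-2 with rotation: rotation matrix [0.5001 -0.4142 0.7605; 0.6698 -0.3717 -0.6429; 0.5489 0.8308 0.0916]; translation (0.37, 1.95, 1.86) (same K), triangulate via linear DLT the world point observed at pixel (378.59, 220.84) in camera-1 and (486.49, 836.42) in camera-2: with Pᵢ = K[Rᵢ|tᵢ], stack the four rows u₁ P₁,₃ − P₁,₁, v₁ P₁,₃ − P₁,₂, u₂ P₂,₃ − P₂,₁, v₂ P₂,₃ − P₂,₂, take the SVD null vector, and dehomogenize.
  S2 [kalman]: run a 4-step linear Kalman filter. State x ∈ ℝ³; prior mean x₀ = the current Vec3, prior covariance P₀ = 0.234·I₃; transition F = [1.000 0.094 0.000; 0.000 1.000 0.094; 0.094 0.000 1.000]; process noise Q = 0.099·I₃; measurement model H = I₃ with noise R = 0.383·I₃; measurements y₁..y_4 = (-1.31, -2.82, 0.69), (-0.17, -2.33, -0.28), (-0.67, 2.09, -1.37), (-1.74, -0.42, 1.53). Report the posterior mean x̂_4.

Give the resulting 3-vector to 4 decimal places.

result = (-1.0634, -0.3463, 0.2371)

source (pnp_recover): camera pose = R=[0.6696 -0.0745 -0.7389; -0.5302 0.6488 -0.5459; 0.5200 0.7573 0.3949], t=(0.2500, 0.0599, 5.7395)
after S1 (triangulate): (-0.0202, -0.4148, -0.0926)
after S2 (kf_track): (-1.0634, -0.3463, 0.2371)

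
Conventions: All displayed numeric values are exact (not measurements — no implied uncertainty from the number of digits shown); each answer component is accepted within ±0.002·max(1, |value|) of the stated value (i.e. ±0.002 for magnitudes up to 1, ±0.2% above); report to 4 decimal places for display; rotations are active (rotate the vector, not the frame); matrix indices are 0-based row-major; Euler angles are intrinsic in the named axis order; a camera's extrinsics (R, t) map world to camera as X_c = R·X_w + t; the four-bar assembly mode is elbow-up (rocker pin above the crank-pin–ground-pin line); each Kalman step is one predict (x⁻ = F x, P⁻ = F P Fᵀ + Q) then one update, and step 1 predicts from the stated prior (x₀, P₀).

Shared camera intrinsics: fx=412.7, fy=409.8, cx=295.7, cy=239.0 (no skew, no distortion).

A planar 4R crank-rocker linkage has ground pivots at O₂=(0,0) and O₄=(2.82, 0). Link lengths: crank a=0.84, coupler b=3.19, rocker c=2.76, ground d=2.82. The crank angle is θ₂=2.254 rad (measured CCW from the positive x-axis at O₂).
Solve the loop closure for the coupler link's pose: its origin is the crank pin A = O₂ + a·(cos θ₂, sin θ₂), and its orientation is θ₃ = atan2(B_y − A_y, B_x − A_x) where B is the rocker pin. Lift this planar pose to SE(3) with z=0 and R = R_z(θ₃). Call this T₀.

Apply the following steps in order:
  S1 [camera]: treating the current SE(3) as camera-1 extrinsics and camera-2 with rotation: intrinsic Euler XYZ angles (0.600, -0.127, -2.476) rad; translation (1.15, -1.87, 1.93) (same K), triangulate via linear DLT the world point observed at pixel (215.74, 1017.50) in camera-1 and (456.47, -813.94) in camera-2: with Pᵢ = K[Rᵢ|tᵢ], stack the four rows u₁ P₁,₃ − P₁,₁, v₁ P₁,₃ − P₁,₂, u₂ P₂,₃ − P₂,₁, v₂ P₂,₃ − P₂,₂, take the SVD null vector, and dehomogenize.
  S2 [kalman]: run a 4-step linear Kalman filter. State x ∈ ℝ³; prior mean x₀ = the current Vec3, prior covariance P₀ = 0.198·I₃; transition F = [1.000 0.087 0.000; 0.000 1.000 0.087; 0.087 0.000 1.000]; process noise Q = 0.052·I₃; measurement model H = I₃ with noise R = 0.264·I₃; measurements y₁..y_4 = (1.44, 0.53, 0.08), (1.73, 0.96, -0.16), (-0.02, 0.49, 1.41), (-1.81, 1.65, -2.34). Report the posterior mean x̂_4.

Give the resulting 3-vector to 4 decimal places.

result = (0.0255, 1.0843, -0.2655)

source (fourbar_fk): coupler pose = R=[0.7851 -0.6194 0.0000; 0.6194 0.7851 0.0000; 0.0000 0.0000 1.0000], t=(-0.5303, 0.6515, 0.0000)
after S1 (triangulate): (1.6817, 1.7852, 1.6290)
after S2 (kf_track): (0.0255, 1.0843, -0.2655)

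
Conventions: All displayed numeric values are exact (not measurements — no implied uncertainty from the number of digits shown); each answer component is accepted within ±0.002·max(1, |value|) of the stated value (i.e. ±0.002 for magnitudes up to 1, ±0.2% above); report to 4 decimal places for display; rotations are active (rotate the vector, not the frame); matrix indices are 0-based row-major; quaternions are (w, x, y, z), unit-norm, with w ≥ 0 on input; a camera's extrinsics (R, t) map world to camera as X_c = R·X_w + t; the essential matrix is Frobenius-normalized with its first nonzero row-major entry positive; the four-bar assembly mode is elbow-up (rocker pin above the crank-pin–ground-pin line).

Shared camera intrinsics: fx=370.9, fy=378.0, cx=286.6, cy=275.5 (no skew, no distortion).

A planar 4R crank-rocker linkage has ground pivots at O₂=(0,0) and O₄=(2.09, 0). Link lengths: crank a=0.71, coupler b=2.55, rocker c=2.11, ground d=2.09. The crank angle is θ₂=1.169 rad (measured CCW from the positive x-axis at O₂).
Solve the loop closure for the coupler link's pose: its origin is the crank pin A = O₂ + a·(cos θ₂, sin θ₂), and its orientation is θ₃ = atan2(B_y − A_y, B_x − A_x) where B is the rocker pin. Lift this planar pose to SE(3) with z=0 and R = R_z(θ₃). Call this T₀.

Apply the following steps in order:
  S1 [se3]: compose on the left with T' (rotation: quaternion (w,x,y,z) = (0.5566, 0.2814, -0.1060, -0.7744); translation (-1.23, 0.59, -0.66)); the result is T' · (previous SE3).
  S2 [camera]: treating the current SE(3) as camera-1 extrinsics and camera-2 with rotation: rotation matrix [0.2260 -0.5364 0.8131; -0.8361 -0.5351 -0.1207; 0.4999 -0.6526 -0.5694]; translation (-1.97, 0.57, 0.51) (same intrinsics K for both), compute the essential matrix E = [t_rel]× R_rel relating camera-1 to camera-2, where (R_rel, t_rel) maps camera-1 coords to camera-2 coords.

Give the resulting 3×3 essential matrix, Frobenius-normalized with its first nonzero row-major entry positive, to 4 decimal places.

source (fourbar_fk): coupler pose = R=[0.8264 -0.5631 0.0000; 0.5631 0.8264 0.0000; 0.0000 0.0000 1.0000], t=(0.2777, 0.6535, 0.0000)
after S1 (compose_se3): R=[0.2684 0.7881 -0.5539; -0.9633 0.2233 -0.1491; 0.0062 0.5736 0.8191], t=(-0.7673, 0.1002, -0.4363)
after S2 (essential): [0.0279 -0.0111 0.0488; -0.0814 -0.4024 -0.5745; 0.3785 -0.5129 0.3028]

matrix = [0.0279 -0.0111 0.0488; -0.0814 -0.4024 -0.5745; 0.3785 -0.5129 0.3028]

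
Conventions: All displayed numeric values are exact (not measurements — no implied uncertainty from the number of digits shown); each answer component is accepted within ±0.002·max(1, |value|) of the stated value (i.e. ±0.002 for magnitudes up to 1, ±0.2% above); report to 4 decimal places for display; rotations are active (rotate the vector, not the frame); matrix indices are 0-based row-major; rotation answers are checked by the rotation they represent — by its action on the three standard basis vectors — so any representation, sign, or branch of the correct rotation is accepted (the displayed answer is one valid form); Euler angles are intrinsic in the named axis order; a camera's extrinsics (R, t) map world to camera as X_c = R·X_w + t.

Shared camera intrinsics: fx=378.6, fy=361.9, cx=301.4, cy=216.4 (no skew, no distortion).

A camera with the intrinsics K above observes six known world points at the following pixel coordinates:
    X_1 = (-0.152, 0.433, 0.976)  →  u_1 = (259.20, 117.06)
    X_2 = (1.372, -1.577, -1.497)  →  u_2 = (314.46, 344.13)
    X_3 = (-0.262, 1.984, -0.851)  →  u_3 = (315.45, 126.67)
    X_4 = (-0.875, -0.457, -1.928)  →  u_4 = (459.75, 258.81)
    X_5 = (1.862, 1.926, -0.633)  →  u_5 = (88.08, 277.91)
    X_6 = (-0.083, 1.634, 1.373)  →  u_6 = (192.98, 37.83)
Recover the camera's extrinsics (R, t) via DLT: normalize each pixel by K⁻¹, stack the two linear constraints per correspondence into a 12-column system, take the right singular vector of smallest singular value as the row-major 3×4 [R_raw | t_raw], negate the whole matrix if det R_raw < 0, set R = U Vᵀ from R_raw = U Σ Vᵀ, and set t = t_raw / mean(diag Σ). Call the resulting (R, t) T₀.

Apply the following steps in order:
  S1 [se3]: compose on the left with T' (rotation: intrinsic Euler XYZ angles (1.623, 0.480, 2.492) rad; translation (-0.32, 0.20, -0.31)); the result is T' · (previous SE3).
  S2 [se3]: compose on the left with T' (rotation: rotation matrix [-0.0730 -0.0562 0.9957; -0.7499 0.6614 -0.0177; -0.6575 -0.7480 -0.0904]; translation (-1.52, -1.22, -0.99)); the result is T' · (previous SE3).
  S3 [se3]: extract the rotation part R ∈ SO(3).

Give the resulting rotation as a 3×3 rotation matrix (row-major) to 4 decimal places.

source (pnp_recover): camera pose = R=[-0.7818 -0.2842 -0.5550; 0.6235 -0.3447 -0.7018; 0.0082 -0.8947 0.4467], t=(-0.0100, -0.4401, 4.9399)
after S1 (compose_se3): R=[0.2215 -0.0274 0.9748; 0.1566 0.9876 -0.0078; -0.9625 0.1543 0.2231], t=(2.2043, -4.0673, -0.1881)
after S2 (compose_se3): R=[-0.9834 0.1002 0.1514; -0.0456 0.6710 -0.7400; -0.1757 -0.7346 -0.6553], t=(-1.6398, -5.5595, 0.6198)
after S3 (rot_of_se3): [-0.9834 0.1002 0.1514; -0.0456 0.6710 -0.7400; -0.1757 -0.7346 -0.6553]

rotation (matrix) = ((-0.9834, 0.1002, 0.1514), (-0.0456, 0.6710, -0.7400), (-0.1757, -0.7346, -0.6553))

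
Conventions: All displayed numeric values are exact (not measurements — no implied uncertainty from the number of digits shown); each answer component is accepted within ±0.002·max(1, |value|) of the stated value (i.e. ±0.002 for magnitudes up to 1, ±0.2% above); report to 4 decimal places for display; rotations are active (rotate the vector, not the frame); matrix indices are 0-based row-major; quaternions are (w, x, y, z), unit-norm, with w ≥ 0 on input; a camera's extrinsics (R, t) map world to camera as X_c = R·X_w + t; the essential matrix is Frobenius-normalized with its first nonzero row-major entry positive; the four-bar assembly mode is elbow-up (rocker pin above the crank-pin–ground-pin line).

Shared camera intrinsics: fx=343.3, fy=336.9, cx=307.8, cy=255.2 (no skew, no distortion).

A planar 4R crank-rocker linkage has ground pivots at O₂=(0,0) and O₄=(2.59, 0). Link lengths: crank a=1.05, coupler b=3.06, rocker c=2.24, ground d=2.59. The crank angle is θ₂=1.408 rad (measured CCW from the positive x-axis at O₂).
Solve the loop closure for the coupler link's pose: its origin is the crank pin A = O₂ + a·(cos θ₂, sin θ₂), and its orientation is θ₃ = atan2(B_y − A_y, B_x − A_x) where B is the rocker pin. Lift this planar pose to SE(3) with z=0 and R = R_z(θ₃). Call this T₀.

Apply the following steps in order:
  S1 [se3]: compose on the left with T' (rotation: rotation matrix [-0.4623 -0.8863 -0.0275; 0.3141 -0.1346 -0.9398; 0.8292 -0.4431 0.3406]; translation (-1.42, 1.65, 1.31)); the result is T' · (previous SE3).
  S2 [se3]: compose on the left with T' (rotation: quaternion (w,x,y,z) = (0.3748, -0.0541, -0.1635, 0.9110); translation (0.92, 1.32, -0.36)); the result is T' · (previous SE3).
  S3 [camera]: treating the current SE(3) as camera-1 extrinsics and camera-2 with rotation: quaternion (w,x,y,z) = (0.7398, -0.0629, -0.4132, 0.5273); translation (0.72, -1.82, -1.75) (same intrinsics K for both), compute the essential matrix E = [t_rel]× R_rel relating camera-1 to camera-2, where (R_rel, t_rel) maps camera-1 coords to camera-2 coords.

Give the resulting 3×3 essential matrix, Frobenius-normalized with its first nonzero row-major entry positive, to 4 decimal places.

source (fourbar_fk): coupler pose = R=[0.9245 -0.3811 0.0000; 0.3811 0.9245 0.0000; 0.0000 0.0000 1.0000], t=(0.1702, 1.0361, 0.0000)
after S1 (compose_se3): R=[-0.7652 -0.6432 -0.0275; 0.2391 -0.2442 -0.9398; 0.5978 -0.7257 0.3406], t=(-2.4170, 1.5640, 0.9920)
after S2 (compose_se3): R=[0.2545 0.7816 0.5694; -0.8490 -0.1013 0.5186; 0.4631 -0.6154 0.6378], t=(1.3842, -1.6694, -0.0141)
after S3 (essential): [0.0527 -0.2429 -0.6256; 0.2653 0.1278 -0.2344; -0.4787 -0.4193 0.0160]

matrix = [0.0527 -0.2429 -0.6256; 0.2653 0.1278 -0.2344; -0.4787 -0.4193 0.0160]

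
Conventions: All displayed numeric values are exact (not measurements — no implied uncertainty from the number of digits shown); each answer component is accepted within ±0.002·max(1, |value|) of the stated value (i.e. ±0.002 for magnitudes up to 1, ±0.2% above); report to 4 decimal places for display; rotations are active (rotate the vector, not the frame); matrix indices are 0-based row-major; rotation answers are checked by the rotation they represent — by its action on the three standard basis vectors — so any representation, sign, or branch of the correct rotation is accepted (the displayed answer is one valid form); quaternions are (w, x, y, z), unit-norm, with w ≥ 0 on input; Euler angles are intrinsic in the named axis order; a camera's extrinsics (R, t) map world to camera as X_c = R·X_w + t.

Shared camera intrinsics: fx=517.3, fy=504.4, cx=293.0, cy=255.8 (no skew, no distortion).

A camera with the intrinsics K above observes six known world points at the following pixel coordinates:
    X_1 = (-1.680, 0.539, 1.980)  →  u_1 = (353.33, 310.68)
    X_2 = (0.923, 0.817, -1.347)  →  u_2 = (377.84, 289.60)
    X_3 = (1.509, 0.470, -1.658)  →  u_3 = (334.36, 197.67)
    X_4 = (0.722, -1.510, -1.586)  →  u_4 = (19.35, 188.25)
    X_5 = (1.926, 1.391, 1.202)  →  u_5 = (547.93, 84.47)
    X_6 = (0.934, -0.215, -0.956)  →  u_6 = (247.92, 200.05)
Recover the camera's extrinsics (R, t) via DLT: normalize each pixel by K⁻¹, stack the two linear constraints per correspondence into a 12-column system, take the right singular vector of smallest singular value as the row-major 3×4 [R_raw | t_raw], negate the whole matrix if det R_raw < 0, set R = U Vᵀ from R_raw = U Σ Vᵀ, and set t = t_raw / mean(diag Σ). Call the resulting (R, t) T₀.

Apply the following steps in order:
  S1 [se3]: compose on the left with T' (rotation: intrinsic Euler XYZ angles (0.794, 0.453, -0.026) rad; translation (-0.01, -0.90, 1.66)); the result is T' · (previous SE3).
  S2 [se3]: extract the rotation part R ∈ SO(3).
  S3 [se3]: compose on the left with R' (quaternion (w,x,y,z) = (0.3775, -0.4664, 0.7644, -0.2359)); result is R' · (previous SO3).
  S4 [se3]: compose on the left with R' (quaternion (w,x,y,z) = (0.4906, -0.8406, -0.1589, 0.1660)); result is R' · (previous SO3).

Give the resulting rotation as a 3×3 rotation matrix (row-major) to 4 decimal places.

rotation (matrix) = ((-0.9328, -0.3561, 0.0553), (0.2829, -0.6284, 0.7247), (-0.2233, 0.6916, 0.6869))

source (pnp_recover): camera pose = R=[0.2371 0.9002 0.3654; -0.8141 0.3893 -0.4310; -0.5302 -0.1952 0.8251], t=(0.0200, 0.0501, 4.7001)
after S1 (compose_se3): R=[-0.0379 0.7327 0.6794; -0.1674 0.6657 -0.7272; -0.9852 -0.1414 0.0974], t=(2.0662, -3.8725, 4.6512)
after S2 (rot_of_se3): [-0.0379 0.7327 0.6794; -0.1674 0.6657 -0.7272; -0.9852 -0.1414 0.0974]
after S3 (compose_so3): [-0.6852 -0.6739 0.2765; -0.0338 -0.3498 -0.9362; 0.7276 -0.6508 0.2169]
after S4 (compose_so3): [-0.9328 -0.3561 0.0553; 0.2829 -0.6284 0.7247; -0.2233 0.6916 0.6869]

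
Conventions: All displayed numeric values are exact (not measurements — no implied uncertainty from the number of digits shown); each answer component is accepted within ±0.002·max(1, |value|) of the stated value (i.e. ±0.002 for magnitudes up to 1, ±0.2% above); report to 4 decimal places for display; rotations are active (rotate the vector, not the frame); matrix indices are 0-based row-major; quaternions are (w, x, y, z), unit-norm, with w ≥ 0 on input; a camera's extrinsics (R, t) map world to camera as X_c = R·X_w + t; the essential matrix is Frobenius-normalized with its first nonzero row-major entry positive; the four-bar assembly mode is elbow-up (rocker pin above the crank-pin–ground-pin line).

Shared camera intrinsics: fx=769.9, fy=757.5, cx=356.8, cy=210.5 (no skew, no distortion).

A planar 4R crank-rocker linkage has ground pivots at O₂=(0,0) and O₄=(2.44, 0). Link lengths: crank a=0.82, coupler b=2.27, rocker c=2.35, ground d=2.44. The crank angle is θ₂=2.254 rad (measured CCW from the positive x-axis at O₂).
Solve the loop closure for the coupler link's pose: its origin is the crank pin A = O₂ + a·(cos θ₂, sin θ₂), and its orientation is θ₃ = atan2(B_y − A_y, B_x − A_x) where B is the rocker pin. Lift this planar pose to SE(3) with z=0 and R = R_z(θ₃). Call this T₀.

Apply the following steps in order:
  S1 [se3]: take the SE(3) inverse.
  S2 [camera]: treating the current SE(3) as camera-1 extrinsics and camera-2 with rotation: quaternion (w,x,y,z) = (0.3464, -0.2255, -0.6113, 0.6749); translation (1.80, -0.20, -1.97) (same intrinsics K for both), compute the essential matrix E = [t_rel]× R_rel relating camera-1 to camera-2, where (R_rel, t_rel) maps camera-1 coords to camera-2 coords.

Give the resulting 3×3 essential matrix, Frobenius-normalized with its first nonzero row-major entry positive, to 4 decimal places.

source (fourbar_fk): coupler pose = R=[0.7868 -0.6172 0.0000; 0.6172 0.7868 0.0000; 0.0000 0.0000 1.0000], t=(-0.5177, 0.6360, 0.0000)
after S1 (invert_se3): R=[0.7868 0.6172 0.0000; -0.6172 0.7868 0.0000; 0.0000 0.0000 1.0000], t=(0.0147, -0.8199, 0.0000)
after S2 (essential): [0.3831 -0.1552 -0.3894; 0.5684 0.2147 0.3398; 0.1643 -0.1659 -0.3719]

matrix = [0.3831 -0.1552 -0.3894; 0.5684 0.2147 0.3398; 0.1643 -0.1659 -0.3719]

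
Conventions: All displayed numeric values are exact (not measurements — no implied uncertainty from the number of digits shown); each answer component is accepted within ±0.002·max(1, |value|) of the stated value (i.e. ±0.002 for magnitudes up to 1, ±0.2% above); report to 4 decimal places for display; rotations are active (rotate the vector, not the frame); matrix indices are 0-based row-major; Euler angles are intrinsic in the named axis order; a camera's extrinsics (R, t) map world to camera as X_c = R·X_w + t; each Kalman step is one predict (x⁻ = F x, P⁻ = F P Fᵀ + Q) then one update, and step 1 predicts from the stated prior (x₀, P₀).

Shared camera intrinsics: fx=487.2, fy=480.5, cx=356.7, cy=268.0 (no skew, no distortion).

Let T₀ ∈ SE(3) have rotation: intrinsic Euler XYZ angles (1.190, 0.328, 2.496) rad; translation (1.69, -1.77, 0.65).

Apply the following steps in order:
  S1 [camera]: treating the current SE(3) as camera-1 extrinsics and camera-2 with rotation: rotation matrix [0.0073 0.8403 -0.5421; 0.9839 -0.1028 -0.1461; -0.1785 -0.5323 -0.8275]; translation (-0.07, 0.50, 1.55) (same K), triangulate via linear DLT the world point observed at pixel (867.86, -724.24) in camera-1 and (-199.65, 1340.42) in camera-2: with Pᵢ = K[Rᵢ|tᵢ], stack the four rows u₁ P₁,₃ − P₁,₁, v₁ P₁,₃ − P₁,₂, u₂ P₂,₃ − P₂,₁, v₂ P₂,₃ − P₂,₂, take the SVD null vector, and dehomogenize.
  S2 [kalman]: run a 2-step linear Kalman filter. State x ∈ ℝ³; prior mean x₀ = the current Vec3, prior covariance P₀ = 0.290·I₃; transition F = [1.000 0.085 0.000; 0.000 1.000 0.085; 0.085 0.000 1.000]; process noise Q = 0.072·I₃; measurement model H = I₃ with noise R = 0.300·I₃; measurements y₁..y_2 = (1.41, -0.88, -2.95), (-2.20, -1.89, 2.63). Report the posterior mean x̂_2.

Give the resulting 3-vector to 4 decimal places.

result = (-0.3872, -1.1103, 0.5022)

after S1 (triangulate): (0.6792, 0.1694, 1.0799)
after S2 (kf_track): (-0.3872, -1.1103, 0.5022)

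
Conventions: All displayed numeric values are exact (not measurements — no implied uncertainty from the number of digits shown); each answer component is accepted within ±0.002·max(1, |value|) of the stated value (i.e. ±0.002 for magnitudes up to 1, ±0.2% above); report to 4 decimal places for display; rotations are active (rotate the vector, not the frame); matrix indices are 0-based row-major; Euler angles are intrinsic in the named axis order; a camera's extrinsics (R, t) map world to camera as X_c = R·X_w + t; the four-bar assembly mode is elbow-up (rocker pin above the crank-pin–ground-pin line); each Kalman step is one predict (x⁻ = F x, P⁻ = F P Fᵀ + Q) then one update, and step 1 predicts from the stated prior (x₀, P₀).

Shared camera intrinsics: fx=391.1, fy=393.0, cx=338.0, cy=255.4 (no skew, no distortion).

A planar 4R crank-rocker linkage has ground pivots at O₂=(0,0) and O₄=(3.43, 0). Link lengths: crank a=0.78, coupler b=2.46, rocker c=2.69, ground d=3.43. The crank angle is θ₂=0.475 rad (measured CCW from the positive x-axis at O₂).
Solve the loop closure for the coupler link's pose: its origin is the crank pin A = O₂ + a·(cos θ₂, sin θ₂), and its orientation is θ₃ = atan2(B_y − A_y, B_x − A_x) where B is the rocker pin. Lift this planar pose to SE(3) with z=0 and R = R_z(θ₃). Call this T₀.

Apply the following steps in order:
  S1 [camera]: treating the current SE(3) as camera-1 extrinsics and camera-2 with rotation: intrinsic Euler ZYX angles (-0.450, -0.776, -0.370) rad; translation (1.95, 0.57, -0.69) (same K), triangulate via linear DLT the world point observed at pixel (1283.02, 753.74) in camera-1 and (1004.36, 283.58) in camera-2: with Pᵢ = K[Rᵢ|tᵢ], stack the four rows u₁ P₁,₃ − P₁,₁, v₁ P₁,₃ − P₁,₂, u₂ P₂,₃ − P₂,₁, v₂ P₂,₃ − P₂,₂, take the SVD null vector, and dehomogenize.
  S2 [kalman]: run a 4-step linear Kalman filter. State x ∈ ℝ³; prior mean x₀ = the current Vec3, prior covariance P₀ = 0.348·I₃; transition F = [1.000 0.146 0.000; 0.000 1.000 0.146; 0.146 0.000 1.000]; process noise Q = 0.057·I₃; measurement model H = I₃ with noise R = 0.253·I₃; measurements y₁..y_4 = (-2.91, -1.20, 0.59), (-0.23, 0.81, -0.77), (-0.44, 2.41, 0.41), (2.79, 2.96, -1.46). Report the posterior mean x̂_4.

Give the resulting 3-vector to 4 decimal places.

source (fourbar_fk): coupler pose = R=[0.5835 -0.8121 0.0000; 0.8121 0.5835 0.0000; 0.0000 0.0000 1.0000], t=(0.6936, 0.3567, 0.0000)
after S1 (triangulate): (1.5540, -0.7714, 0.9216)
after S2 (kf_track): (0.8228, 1.7884, -0.3158)

result = (0.8228, 1.7884, -0.3158)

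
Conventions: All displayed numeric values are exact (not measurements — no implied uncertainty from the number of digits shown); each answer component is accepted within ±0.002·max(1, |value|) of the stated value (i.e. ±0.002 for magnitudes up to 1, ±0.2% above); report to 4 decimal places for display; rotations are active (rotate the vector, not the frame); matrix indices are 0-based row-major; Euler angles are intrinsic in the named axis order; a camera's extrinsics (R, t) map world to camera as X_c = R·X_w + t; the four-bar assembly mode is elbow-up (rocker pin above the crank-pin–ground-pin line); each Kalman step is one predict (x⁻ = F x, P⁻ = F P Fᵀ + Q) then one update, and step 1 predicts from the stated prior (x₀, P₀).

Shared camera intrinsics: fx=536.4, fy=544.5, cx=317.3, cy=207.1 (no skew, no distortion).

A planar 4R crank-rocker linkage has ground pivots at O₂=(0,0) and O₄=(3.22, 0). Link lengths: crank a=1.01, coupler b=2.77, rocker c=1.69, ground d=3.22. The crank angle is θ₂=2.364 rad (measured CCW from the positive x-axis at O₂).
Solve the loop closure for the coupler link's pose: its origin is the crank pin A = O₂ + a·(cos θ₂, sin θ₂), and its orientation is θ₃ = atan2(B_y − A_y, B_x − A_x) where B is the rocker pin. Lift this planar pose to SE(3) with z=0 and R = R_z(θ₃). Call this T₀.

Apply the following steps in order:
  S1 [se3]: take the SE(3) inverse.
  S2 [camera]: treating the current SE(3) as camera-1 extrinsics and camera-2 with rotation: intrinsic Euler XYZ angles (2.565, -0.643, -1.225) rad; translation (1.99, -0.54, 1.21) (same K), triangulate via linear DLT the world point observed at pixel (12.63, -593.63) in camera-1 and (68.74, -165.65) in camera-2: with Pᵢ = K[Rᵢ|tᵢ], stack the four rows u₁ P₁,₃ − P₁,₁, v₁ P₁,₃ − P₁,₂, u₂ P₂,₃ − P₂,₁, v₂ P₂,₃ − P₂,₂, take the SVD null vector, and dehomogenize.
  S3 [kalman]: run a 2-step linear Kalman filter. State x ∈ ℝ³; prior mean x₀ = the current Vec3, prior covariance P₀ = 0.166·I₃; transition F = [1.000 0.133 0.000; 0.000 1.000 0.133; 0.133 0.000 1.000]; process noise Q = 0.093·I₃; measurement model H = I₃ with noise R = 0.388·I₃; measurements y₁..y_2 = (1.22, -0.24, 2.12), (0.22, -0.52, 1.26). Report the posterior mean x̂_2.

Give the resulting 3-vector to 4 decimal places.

source (fourbar_fk): coupler pose = R=[0.9854 -0.1701 0.0000; 0.1701 0.9854 0.0000; 0.0000 0.0000 1.0000], t=(-0.7197, 0.7086, 0.0000)
after S1 (invert_se3): R=[0.9854 0.1701 0.0000; -0.1701 0.9854 0.0000; 0.0000 0.0000 1.0000], t=(0.5887, -0.8207, 0.0000)
after S2 (triangulate): (-1.2244, -1.8113, 1.6302)
after S3 (kf_track): (-0.2113, -0.6509, 1.5899)

result = (-0.2113, -0.6509, 1.5899)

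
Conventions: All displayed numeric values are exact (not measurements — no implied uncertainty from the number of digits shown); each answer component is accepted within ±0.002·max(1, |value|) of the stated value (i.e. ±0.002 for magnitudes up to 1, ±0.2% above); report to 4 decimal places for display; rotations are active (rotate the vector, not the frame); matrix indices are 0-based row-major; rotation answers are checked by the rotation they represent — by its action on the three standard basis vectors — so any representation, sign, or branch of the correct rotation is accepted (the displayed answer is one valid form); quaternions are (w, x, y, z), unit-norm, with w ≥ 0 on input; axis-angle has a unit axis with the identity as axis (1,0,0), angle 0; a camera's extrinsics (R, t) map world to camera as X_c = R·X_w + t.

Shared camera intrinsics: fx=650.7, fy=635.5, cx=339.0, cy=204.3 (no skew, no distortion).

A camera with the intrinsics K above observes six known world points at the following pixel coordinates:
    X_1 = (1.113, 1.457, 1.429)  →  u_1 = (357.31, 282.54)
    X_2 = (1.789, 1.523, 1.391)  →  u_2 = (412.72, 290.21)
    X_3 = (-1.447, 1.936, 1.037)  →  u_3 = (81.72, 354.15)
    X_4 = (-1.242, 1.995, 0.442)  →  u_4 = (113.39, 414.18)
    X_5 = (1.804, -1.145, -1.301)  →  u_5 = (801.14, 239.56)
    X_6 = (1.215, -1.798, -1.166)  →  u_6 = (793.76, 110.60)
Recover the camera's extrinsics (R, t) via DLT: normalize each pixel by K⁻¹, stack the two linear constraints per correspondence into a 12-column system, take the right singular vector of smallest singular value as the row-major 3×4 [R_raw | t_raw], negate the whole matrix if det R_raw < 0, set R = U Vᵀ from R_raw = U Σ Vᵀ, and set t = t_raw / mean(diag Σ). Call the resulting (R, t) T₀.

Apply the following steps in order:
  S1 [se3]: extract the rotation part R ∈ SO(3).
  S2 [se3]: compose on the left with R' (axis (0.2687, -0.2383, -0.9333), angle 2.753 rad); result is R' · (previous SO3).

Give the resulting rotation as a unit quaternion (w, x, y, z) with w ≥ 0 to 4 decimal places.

rotation (quat) = (0.1483, 0.0767, -0.5363, -0.8274)

source (pnp_recover): camera pose = R=[0.8863 -0.3040 -0.3495; 0.0670 0.8307 -0.5526; 0.4583 0.4663 0.7566], t=(0.1400, 0.3100, 4.2700)
after S1 (rot_of_se3): [0.8863 -0.3040 -0.3495; 0.0670 0.8307 -0.5526; 0.4583 0.4663 0.7566]
after S2 (compose_so3): [-0.9442 0.1631 -0.2861; -0.3277 -0.3808 0.8646; 0.0321 0.9101 0.4130]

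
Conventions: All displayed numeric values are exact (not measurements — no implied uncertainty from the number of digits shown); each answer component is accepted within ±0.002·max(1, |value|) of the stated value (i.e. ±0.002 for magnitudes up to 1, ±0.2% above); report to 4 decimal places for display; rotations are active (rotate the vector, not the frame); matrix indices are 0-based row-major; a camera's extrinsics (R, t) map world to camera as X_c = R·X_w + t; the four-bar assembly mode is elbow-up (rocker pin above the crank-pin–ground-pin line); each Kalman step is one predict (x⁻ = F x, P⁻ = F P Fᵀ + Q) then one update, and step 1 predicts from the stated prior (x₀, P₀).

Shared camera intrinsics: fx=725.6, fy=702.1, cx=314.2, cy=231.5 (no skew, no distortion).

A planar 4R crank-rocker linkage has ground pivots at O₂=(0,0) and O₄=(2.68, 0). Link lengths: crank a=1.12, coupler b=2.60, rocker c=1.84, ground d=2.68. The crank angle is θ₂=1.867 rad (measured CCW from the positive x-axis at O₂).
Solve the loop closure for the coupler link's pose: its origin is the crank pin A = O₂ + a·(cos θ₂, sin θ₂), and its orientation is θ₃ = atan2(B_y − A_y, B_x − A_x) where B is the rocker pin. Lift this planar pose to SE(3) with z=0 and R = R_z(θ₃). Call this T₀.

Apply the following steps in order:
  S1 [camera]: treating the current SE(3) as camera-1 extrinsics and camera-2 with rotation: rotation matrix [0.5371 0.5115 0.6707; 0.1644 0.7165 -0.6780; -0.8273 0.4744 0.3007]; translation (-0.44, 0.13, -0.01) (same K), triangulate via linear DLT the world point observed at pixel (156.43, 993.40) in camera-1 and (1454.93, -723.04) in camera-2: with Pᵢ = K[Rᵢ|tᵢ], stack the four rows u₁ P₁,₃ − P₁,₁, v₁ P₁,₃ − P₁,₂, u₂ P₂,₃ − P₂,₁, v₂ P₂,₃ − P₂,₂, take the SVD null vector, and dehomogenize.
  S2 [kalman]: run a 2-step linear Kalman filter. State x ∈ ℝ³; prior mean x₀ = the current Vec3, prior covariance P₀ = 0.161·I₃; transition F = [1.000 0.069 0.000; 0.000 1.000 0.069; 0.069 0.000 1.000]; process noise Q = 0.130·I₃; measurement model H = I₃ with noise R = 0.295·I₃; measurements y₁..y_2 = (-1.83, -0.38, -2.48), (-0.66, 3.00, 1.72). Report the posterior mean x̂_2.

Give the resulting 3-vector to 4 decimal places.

source (fourbar_fk): coupler pose = R=[0.9632 -0.2688 0.0000; 0.2688 0.9632 0.0000; 0.0000 0.0000 1.0000], t=(-0.3269, 1.0712, 0.0000)
after S1 (triangulate): (0.1291, 0.2511, 1.2420)
after S2 (kf_track): (-0.7110, 1.4234, 0.5164)

result = (-0.7110, 1.4234, 0.5164)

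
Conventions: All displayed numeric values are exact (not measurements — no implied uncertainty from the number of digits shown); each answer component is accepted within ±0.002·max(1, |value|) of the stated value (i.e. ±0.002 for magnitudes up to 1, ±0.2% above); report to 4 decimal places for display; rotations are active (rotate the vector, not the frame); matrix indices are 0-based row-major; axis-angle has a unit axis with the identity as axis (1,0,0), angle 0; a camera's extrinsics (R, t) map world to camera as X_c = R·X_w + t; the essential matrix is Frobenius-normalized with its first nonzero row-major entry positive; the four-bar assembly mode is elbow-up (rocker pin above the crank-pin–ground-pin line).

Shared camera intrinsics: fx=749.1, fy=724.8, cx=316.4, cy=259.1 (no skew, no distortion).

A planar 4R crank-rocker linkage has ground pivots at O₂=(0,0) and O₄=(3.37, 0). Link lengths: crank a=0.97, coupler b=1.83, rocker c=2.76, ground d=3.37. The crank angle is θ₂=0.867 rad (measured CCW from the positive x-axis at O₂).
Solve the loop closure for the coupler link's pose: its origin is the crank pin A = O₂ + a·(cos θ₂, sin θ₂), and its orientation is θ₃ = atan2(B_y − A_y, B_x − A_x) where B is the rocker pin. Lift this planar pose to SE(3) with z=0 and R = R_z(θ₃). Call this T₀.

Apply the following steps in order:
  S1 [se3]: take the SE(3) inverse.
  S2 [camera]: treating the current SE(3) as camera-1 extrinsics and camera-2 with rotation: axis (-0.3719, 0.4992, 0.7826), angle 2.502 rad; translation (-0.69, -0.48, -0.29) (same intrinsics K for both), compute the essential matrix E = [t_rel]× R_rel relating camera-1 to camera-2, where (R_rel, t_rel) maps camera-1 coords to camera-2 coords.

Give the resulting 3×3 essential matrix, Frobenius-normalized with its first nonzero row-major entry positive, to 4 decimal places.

source (fourbar_fk): coupler pose = R=[0.5952 -0.8036 0.0000; 0.8036 0.5952 0.0000; 0.0000 0.0000 1.0000], t=(0.6277, 0.7395, 0.0000)
after S1 (invert_se3): R=[0.5952 0.8036 0.0000; -0.8036 0.5952 -0.0000; 0.0000 0.0000 1.0000], t=(-0.9679, 0.0643, 0.0000)
after S2 (essential): [0.0097 0.2986 -0.0850; -0.1058 -0.6079 -0.2313; 0.1194 -0.1928 0.6464]

matrix = [0.0097 0.2986 -0.0850; -0.1058 -0.6079 -0.2313; 0.1194 -0.1928 0.6464]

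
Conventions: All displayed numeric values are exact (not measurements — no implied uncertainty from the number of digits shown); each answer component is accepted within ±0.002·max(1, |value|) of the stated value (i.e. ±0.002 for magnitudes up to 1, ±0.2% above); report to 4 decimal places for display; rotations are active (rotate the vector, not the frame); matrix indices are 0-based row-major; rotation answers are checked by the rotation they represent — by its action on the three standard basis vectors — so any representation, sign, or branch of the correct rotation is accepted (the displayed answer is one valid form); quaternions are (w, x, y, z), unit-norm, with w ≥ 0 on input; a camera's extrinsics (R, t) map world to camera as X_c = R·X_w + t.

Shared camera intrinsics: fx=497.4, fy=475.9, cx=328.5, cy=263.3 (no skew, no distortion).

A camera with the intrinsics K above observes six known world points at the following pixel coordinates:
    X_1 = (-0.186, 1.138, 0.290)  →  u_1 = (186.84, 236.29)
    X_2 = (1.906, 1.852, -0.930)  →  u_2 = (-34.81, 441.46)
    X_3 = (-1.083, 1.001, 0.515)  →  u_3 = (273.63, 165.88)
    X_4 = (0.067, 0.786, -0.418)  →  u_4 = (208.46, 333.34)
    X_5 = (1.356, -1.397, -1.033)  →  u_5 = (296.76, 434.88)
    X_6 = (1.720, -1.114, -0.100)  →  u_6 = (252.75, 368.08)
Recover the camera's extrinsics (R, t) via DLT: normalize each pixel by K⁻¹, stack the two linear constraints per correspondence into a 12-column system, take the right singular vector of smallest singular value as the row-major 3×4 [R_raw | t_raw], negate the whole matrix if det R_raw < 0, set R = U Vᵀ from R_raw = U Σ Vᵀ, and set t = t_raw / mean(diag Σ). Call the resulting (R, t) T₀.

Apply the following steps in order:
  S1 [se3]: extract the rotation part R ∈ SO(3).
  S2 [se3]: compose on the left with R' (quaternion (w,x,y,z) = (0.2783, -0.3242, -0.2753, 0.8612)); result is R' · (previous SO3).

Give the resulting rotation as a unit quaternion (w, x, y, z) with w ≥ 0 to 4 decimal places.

source (pnp_recover): camera pose = R=[-0.7362 -0.6605 -0.1478; 0.3929 -0.2392 -0.8879; 0.5511 -0.7117 0.4356], t=(-0.4599, 0.3800, 4.7096)
after S1 (rot_of_se3): [-0.7362 -0.6605 -0.1478; 0.3929 -0.2392 -0.8879; 0.5511 -0.7117 0.4356]
after S2 (compose_so3): [-0.0430 0.9978 0.0510; -0.9186 -0.0595 0.3906; 0.3928 -0.0300 0.9191]

rotation (quat) = (0.6739, -0.1560, -0.1268, -0.7109)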